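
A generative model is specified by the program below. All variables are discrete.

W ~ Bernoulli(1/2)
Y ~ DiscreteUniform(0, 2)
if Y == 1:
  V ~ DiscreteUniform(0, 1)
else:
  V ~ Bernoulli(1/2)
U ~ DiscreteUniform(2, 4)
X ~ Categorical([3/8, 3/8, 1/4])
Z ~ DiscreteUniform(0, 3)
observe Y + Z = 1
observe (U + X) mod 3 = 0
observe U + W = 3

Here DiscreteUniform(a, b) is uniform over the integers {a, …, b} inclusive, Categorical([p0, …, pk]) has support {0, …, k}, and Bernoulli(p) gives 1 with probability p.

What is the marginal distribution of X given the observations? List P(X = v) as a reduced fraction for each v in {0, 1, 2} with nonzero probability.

Enumerate traces; 8 have nonzero weight after conditioning:
  (W=0, Y=0, V=0, U=3, X=0, Z=1) weight 1/384
  (W=0, Y=0, V=1, U=3, X=0, Z=1) weight 1/384
  (W=0, Y=1, V=0, U=3, X=0, Z=0) weight 1/384
  (W=0, Y=1, V=1, U=3, X=0, Z=0) weight 1/384
  (W=1, Y=0, V=0, U=2, X=1, Z=1) weight 1/384
  (W=1, Y=0, V=1, U=2, X=1, Z=1) weight 1/384
  (W=1, Y=1, V=0, U=2, X=1, Z=0) weight 1/384
  (W=1, Y=1, V=1, U=2, X=1, Z=0) weight 1/384
Group by X:
  weight(X=0) = 1/96
  weight(X=1) = 1/96
Total weight = 1/96 + 1/96 = 1/48
P(X=0 | obs) = 1/96 / 1/48 = 1/2
P(X=1 | obs) = 1/96 / 1/48 = 1/2

P(X=0) = 1/2, P(X=1) = 1/2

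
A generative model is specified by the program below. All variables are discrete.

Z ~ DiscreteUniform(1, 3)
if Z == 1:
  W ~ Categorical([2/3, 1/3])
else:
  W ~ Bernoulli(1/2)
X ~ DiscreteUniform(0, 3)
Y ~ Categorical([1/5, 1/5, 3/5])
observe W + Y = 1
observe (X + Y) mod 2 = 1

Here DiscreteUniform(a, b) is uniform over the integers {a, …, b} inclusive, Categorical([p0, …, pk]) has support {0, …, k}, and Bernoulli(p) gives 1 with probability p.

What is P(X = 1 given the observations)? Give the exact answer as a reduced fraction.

P(X = 1 | obs) = 2/9

Enumerate traces; 12 have nonzero weight after conditioning:
  (Z=1, W=0, X=0, Y=1) weight 1/90
  (Z=1, W=0, X=2, Y=1) weight 1/90
  (Z=1, W=1, X=1, Y=0) weight 1/180
  (Z=1, W=1, X=3, Y=0) weight 1/180
  (Z=2, W=0, X=0, Y=1) weight 1/120
  (Z=2, W=0, X=2, Y=1) weight 1/120
  (Z=2, W=1, X=1, Y=0) weight 1/120
  (Z=2, W=1, X=3, Y=0) weight 1/120
  … 4 more
Group by X:
  weight(X=0) = 1/36
  weight(X=1) = 1/45
  weight(X=2) = 1/36
  weight(X=3) = 1/45
Total weight = 1/36 + 1/45 + 1/36 + 1/45 = 1/10
P(X=0 | obs) = 1/36 / 1/10 = 5/18
P(X=1 | obs) = 1/45 / 1/10 = 2/9
P(X=2 | obs) = 1/36 / 1/10 = 5/18
P(X=3 | obs) = 1/45 / 1/10 = 2/9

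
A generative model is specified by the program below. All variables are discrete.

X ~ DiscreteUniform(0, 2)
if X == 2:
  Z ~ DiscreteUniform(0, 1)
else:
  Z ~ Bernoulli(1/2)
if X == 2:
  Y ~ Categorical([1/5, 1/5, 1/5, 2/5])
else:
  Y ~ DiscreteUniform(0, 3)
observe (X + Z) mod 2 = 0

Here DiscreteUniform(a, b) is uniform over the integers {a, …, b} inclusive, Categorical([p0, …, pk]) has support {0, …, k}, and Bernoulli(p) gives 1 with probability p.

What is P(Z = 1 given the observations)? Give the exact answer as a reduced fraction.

P(Z = 1 | obs) = 1/3

Enumerate traces; 12 have nonzero weight after conditioning:
  (X=0, Z=0, Y=0) weight 1/24
  (X=0, Z=0, Y=1) weight 1/24
  (X=0, Z=0, Y=2) weight 1/24
  (X=0, Z=0, Y=3) weight 1/24
  (X=1, Z=1, Y=0) weight 1/24
  (X=1, Z=1, Y=1) weight 1/24
  (X=1, Z=1, Y=2) weight 1/24
  (X=1, Z=1, Y=3) weight 1/24
  … 4 more
Group by Z:
  weight(Z=0) = 1/3
  weight(Z=1) = 1/6
Total weight = 1/3 + 1/6 = 1/2
P(Z=0 | obs) = 1/3 / 1/2 = 2/3
P(Z=1 | obs) = 1/6 / 1/2 = 1/3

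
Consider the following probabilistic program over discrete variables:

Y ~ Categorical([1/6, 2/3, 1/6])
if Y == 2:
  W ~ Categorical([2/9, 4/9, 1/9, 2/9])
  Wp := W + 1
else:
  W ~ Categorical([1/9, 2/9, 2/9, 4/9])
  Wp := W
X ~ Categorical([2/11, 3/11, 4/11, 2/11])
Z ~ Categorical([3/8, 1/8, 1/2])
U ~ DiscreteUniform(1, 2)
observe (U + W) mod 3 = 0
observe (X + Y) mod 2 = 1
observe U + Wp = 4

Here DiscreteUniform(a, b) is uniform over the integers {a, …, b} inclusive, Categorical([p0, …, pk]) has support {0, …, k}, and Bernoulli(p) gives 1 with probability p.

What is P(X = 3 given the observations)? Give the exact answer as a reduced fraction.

P(X = 3 | obs) = 2/5

Enumerate traces; 12 have nonzero weight after conditioning:
  (Y=2, W=1, X=1, Z=0, U=2) weight 1/264
  (Y=2, W=1, X=1, Z=1, U=2) weight 1/792
  (Y=2, W=1, X=1, Z=2, U=2) weight 1/198
  (Y=2, W=1, X=3, Z=0, U=2) weight 1/396
  (Y=2, W=1, X=3, Z=1, U=2) weight 1/1188
  (Y=2, W=1, X=3, Z=2, U=2) weight 1/297
  (Y=2, W=2, X=1, Z=0, U=1) weight 1/1056
  (Y=2, W=2, X=1, Z=1, U=1) weight 1/3168
  … 4 more
Group by X:
  weight(X=1) = 5/396
  weight(X=3) = 5/594
Total weight = 5/396 + 5/594 = 25/1188
P(X=1 | obs) = 5/396 / 25/1188 = 3/5
P(X=3 | obs) = 5/594 / 25/1188 = 2/5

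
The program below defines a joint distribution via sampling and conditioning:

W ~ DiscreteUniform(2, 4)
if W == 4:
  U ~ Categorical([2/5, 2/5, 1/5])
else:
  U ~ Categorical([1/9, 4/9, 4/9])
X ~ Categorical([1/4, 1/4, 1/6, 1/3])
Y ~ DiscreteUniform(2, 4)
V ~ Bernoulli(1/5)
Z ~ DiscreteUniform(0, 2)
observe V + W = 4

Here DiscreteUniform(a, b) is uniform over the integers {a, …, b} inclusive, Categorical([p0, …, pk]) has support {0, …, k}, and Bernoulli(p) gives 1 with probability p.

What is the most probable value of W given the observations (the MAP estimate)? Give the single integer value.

argmax_v P(W = v | obs) = 4

Enumerate traces; 216 have nonzero weight after conditioning:
  (W=3, U=0, X=0, Y=2, V=1, Z=0) weight 1/4860
  (W=3, U=0, X=0, Y=2, V=1, Z=1) weight 1/4860
  (W=3, U=0, X=0, Y=2, V=1, Z=2) weight 1/4860
  (W=3, U=0, X=0, Y=3, V=1, Z=0) weight 1/4860
  (W=3, U=0, X=0, Y=3, V=1, Z=1) weight 1/4860
  (W=3, U=0, X=0, Y=3, V=1, Z=2) weight 1/4860
  (W=3, U=0, X=0, Y=4, V=1, Z=0) weight 1/4860
  (W=3, U=0, X=0, Y=4, V=1, Z=1) weight 1/4860
  (W=4, U=0, X=0, Y=2, V=0, Z=0) weight 2/675
  … 207 more
Group by W:
  weight(W=3) = 1/15
  weight(W=4) = 4/15
Total weight = 1/15 + 4/15 = 1/3
P(W=3 | obs) = 1/15 / 1/3 = 1/5
P(W=4 | obs) = 4/15 / 1/3 = 4/5
argmax = 4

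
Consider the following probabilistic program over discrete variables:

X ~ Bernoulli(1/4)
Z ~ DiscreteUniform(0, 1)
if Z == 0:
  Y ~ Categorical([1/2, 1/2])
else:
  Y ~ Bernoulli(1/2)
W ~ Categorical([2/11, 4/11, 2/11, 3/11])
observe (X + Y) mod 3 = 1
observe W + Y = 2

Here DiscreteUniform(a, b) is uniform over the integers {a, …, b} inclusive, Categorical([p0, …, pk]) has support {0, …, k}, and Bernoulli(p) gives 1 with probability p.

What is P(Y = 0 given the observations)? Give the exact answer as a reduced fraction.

Enumerate traces; 4 have nonzero weight after conditioning:
  (X=0, Z=0, Y=1, W=1) weight 3/44
  (X=0, Z=1, Y=1, W=1) weight 3/44
  (X=1, Z=0, Y=0, W=2) weight 1/88
  (X=1, Z=1, Y=0, W=2) weight 1/88
Group by Y:
  weight(Y=0) = 1/44
  weight(Y=1) = 3/22
Total weight = 1/44 + 3/22 = 7/44
P(Y=0 | obs) = 1/44 / 7/44 = 1/7
P(Y=1 | obs) = 3/22 / 7/44 = 6/7

P(Y = 0 | obs) = 1/7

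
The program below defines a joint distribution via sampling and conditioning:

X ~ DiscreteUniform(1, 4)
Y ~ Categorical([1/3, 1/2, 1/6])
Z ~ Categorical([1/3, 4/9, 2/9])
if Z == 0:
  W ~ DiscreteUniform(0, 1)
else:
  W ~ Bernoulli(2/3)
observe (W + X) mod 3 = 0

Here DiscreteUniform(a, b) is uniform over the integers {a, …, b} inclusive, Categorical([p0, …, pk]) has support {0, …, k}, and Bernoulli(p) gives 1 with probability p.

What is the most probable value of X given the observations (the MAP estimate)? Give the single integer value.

argmax_v P(X = v | obs) = 2

Enumerate traces; 18 have nonzero weight after conditioning:
  (X=2, Y=0, Z=0, W=1) weight 1/72
  (X=2, Y=0, Z=1, W=1) weight 2/81
  (X=2, Y=0, Z=2, W=1) weight 1/81
  (X=2, Y=1, Z=0, W=1) weight 1/48
  (X=2, Y=1, Z=1, W=1) weight 1/27
  (X=2, Y=1, Z=2, W=1) weight 1/54
  (X=2, Y=2, Z=0, W=1) weight 1/144
  (X=2, Y=2, Z=1, W=1) weight 1/81
  (X=3, Y=0, Z=0, W=0) weight 1/72
  … 9 more
Group by X:
  weight(X=2) = 11/72
  weight(X=3) = 7/72
Total weight = 11/72 + 7/72 = 1/4
P(X=2 | obs) = 11/72 / 1/4 = 11/18
P(X=3 | obs) = 7/72 / 1/4 = 7/18
argmax = 2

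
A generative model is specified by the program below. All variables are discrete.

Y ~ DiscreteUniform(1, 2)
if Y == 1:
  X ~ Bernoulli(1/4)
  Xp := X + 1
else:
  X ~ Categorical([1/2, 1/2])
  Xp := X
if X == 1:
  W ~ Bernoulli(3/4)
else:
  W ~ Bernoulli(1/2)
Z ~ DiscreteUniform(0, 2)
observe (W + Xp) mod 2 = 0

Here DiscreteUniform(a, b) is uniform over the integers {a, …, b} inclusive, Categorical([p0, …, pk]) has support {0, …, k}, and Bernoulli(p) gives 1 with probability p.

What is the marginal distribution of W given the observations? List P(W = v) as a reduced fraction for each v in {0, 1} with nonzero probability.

Enumerate traces; 12 have nonzero weight after conditioning:
  (Y=1, X=0, W=1, Z=0) weight 1/16
  (Y=1, X=0, W=1, Z=1) weight 1/16
  (Y=1, X=0, W=1, Z=2) weight 1/16
  (Y=1, X=1, W=0, Z=0) weight 1/96
  (Y=1, X=1, W=0, Z=1) weight 1/96
  (Y=1, X=1, W=0, Z=2) weight 1/96
  (Y=2, X=0, W=0, Z=0) weight 1/24
  (Y=2, X=0, W=0, Z=1) weight 1/24
  … 4 more
Group by W:
  weight(W=0) = 5/32
  weight(W=1) = 3/8
Total weight = 5/32 + 3/8 = 17/32
P(W=0 | obs) = 5/32 / 17/32 = 5/17
P(W=1 | obs) = 3/8 / 17/32 = 12/17

P(W=0) = 5/17, P(W=1) = 12/17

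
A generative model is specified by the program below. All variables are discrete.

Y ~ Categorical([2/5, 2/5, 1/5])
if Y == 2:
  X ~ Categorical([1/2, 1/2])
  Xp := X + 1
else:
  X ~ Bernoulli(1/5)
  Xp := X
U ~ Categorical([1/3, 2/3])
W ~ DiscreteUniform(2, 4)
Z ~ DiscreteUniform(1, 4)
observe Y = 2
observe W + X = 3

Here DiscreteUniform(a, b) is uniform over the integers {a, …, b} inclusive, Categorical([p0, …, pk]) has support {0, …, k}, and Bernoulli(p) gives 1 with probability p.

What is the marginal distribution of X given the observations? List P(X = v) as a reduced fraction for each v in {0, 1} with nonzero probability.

Enumerate traces; 16 have nonzero weight after conditioning:
  (Y=2, X=0, U=0, W=3, Z=1) weight 1/360
  (Y=2, X=0, U=0, W=3, Z=2) weight 1/360
  (Y=2, X=0, U=0, W=3, Z=3) weight 1/360
  (Y=2, X=0, U=0, W=3, Z=4) weight 1/360
  (Y=2, X=0, U=1, W=3, Z=1) weight 1/180
  (Y=2, X=0, U=1, W=3, Z=2) weight 1/180
  (Y=2, X=0, U=1, W=3, Z=3) weight 1/180
  (Y=2, X=0, U=1, W=3, Z=4) weight 1/180
  (Y=2, X=1, U=0, W=2, Z=1) weight 1/360
  … 7 more
Group by X:
  weight(X=0) = 1/30
  weight(X=1) = 1/30
Total weight = 1/30 + 1/30 = 1/15
P(X=0 | obs) = 1/30 / 1/15 = 1/2
P(X=1 | obs) = 1/30 / 1/15 = 1/2

P(X=0) = 1/2, P(X=1) = 1/2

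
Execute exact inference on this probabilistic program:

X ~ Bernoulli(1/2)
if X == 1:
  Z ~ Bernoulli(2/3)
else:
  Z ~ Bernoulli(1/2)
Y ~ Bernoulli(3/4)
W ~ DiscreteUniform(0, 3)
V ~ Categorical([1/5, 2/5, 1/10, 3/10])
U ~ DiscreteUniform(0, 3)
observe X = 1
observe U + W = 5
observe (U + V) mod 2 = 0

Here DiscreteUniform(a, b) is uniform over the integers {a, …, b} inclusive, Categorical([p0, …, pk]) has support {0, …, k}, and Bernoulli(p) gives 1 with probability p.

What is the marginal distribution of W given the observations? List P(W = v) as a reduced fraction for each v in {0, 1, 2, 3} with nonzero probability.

Enumerate traces; 16 have nonzero weight after conditioning:
  (X=1, Z=0, Y=0, W=2, V=1, U=3) weight 1/960
  (X=1, Z=0, Y=0, W=2, V=3, U=3) weight 1/1280
  (X=1, Z=0, Y=0, W=3, V=0, U=2) weight 1/1920
  (X=1, Z=0, Y=0, W=3, V=2, U=2) weight 1/3840
  (X=1, Z=0, Y=1, W=2, V=1, U=3) weight 1/320
  (X=1, Z=0, Y=1, W=2, V=3, U=3) weight 3/1280
  (X=1, Z=0, Y=1, W=3, V=0, U=2) weight 1/640
  (X=1, Z=0, Y=1, W=3, V=2, U=2) weight 1/1280
  … 8 more
Group by W:
  weight(W=2) = 7/320
  weight(W=3) = 3/320
Total weight = 7/320 + 3/320 = 1/32
P(W=2 | obs) = 7/320 / 1/32 = 7/10
P(W=3 | obs) = 3/320 / 1/32 = 3/10

P(W=2) = 7/10, P(W=3) = 3/10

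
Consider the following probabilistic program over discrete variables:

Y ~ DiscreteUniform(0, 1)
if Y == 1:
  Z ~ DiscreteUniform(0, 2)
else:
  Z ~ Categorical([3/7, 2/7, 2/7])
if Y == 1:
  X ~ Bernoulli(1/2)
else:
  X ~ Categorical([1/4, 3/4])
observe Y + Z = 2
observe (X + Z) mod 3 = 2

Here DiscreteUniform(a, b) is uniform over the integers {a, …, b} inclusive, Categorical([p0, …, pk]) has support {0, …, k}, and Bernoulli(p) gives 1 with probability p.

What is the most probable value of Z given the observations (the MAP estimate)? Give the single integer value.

argmax_v P(Z = v | obs) = 1

Enumerate traces; 2 have nonzero weight after conditioning:
  (Y=0, Z=2, X=0) weight 1/28
  (Y=1, Z=1, X=1) weight 1/12
Group by Z:
  weight(Z=1) = 1/12
  weight(Z=2) = 1/28
Total weight = 1/12 + 1/28 = 5/42
P(Z=1 | obs) = 1/12 / 5/42 = 7/10
P(Z=2 | obs) = 1/28 / 5/42 = 3/10
argmax = 1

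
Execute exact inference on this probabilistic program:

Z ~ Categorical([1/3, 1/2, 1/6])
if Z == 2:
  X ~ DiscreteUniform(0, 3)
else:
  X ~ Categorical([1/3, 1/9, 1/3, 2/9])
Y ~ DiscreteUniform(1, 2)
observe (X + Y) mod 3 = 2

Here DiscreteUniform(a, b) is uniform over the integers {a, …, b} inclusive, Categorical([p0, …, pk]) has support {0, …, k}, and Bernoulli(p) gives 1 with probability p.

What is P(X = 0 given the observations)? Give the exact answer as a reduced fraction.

Enumerate traces; 9 have nonzero weight after conditioning:
  (Z=0, X=0, Y=2) weight 1/18
  (Z=0, X=1, Y=1) weight 1/54
  (Z=0, X=3, Y=2) weight 1/27
  (Z=1, X=0, Y=2) weight 1/12
  (Z=1, X=1, Y=1) weight 1/36
  (Z=1, X=3, Y=2) weight 1/18
  (Z=2, X=0, Y=2) weight 1/48
  (Z=2, X=1, Y=1) weight 1/48
  … 1 more
Group by X:
  weight(X=0) = 23/144
  weight(X=1) = 29/432
  weight(X=3) = 49/432
Total weight = 23/144 + 29/432 + 49/432 = 49/144
P(X=0 | obs) = 23/144 / 49/144 = 23/49
P(X=1 | obs) = 29/432 / 49/144 = 29/147
P(X=3 | obs) = 49/432 / 49/144 = 1/3

P(X = 0 | obs) = 23/49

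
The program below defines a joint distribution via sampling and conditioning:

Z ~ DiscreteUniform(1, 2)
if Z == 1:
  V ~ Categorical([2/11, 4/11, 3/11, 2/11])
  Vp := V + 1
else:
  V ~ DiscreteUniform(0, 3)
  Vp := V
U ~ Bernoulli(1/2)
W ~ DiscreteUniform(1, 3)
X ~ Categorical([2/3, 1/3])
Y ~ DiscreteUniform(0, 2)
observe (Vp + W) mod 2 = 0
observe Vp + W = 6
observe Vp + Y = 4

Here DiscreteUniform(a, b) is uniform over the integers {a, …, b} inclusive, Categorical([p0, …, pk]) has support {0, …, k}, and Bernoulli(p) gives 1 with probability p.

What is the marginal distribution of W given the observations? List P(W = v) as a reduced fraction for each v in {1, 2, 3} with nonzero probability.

P(W=2) = 8/31, P(W=3) = 23/31

Enumerate traces; 12 have nonzero weight after conditioning:
  (Z=1, V=2, U=0, W=3, X=0, Y=1) weight 1/198
  (Z=1, V=2, U=0, W=3, X=1, Y=1) weight 1/396
  (Z=1, V=2, U=1, W=3, X=0, Y=1) weight 1/198
  (Z=1, V=2, U=1, W=3, X=1, Y=1) weight 1/396
  (Z=1, V=3, U=0, W=2, X=0, Y=0) weight 1/297
  (Z=1, V=3, U=0, W=2, X=1, Y=0) weight 1/594
  (Z=1, V=3, U=1, W=2, X=0, Y=0) weight 1/297
  (Z=1, V=3, U=1, W=2, X=1, Y=0) weight 1/594
  … 4 more
Group by W:
  weight(W=2) = 1/99
  weight(W=3) = 23/792
Total weight = 1/99 + 23/792 = 31/792
P(W=2 | obs) = 1/99 / 31/792 = 8/31
P(W=3 | obs) = 23/792 / 31/792 = 23/31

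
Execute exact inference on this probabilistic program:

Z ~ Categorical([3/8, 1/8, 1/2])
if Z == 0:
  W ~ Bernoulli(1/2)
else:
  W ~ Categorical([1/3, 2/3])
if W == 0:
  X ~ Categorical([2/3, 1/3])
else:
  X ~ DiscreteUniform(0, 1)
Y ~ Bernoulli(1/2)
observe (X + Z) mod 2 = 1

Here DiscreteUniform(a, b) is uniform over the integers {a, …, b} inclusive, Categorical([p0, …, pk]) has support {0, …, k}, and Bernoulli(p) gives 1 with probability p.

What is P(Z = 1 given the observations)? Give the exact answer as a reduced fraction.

Enumerate traces; 12 have nonzero weight after conditioning:
  (Z=0, W=0, X=1, Y=0) weight 1/32
  (Z=0, W=0, X=1, Y=1) weight 1/32
  (Z=0, W=1, X=1, Y=0) weight 3/64
  (Z=0, W=1, X=1, Y=1) weight 3/64
  (Z=1, W=0, X=0, Y=0) weight 1/72
  (Z=1, W=0, X=0, Y=1) weight 1/72
  (Z=1, W=1, X=0, Y=0) weight 1/48
  (Z=1, W=1, X=0, Y=1) weight 1/48
  (Z=2, W=0, X=1, Y=0) weight 1/36
  … 3 more
Group by Z:
  weight(Z=0) = 5/32
  weight(Z=1) = 5/72
  weight(Z=2) = 2/9
Total weight = 5/32 + 5/72 + 2/9 = 43/96
P(Z=0 | obs) = 5/32 / 43/96 = 15/43
P(Z=1 | obs) = 5/72 / 43/96 = 20/129
P(Z=2 | obs) = 2/9 / 43/96 = 64/129

P(Z = 1 | obs) = 20/129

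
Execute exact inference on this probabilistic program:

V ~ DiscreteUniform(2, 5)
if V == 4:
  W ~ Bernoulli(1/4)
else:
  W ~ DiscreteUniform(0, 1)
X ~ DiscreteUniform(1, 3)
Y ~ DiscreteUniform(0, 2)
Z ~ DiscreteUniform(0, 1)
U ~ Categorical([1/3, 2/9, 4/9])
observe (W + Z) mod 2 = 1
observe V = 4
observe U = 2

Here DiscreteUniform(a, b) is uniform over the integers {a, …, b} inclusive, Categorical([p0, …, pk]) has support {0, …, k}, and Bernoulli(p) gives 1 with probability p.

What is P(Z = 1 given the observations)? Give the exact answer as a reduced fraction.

Enumerate traces; 18 have nonzero weight after conditioning:
  (V=4, W=0, X=1, Y=0, Z=1, U=2) weight 1/216
  (V=4, W=0, X=1, Y=1, Z=1, U=2) weight 1/216
  (V=4, W=0, X=1, Y=2, Z=1, U=2) weight 1/216
  (V=4, W=0, X=2, Y=0, Z=1, U=2) weight 1/216
  (V=4, W=0, X=2, Y=1, Z=1, U=2) weight 1/216
  (V=4, W=0, X=2, Y=2, Z=1, U=2) weight 1/216
  (V=4, W=0, X=3, Y=0, Z=1, U=2) weight 1/216
  (V=4, W=0, X=3, Y=1, Z=1, U=2) weight 1/216
  (V=4, W=1, X=1, Y=0, Z=0, U=2) weight 1/648
  … 9 more
Group by Z:
  weight(Z=0) = 1/72
  weight(Z=1) = 1/24
Total weight = 1/72 + 1/24 = 1/18
P(Z=0 | obs) = 1/72 / 1/18 = 1/4
P(Z=1 | obs) = 1/24 / 1/18 = 3/4

P(Z = 1 | obs) = 3/4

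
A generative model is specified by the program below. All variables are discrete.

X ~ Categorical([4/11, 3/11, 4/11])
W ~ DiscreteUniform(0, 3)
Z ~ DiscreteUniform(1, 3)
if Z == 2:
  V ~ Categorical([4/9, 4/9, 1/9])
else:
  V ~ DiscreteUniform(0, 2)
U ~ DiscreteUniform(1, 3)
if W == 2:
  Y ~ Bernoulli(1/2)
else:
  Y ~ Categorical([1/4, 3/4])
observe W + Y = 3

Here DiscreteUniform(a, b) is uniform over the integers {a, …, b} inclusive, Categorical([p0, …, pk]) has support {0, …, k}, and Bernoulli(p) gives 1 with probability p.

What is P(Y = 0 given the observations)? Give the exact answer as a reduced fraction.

Enumerate traces; 162 have nonzero weight after conditioning:
  (X=0, W=2, Z=1, V=0, U=1, Y=1) weight 1/594
  (X=0, W=2, Z=1, V=0, U=2, Y=1) weight 1/594
  (X=0, W=2, Z=1, V=0, U=3, Y=1) weight 1/594
  (X=0, W=2, Z=1, V=1, U=1, Y=1) weight 1/594
  (X=0, W=2, Z=1, V=1, U=2, Y=1) weight 1/594
  (X=0, W=2, Z=1, V=1, U=3, Y=1) weight 1/594
  (X=0, W=2, Z=1, V=2, U=1, Y=1) weight 1/594
  (X=0, W=2, Z=1, V=2, U=2, Y=1) weight 1/594
  (X=0, W=3, Z=1, V=0, U=1, Y=0) weight 1/1188
  … 153 more
Group by Y:
  weight(Y=0) = 1/16
  weight(Y=1) = 1/8
Total weight = 1/16 + 1/8 = 3/16
P(Y=0 | obs) = 1/16 / 3/16 = 1/3
P(Y=1 | obs) = 1/8 / 3/16 = 2/3

P(Y = 0 | obs) = 1/3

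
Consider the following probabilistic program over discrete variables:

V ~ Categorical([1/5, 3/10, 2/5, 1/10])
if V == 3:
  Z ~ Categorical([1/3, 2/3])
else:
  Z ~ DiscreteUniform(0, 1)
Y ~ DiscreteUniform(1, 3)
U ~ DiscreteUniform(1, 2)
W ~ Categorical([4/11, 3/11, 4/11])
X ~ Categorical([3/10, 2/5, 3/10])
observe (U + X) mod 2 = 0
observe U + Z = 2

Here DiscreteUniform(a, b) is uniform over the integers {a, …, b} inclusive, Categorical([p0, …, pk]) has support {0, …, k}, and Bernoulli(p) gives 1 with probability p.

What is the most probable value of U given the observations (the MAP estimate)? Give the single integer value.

Enumerate traces; 108 have nonzero weight after conditioning:
  (V=0, Z=0, Y=1, U=2, W=0, X=0) weight 1/550
  (V=0, Z=0, Y=1, U=2, W=0, X=2) weight 1/550
  (V=0, Z=0, Y=1, U=2, W=1, X=0) weight 3/2200
  (V=0, Z=0, Y=1, U=2, W=1, X=2) weight 3/2200
  (V=0, Z=0, Y=1, U=2, W=2, X=0) weight 1/550
  (V=0, Z=0, Y=1, U=2, W=2, X=2) weight 1/550
  (V=0, Z=0, Y=2, U=2, W=0, X=0) weight 1/550
  (V=0, Z=0, Y=2, U=2, W=0, X=2) weight 1/550
  (V=0, Z=1, Y=1, U=1, W=0, X=1) weight 2/825
  … 99 more
Group by U:
  weight(U=1) = 31/300
  weight(U=2) = 29/200
Total weight = 31/300 + 29/200 = 149/600
P(U=1 | obs) = 31/300 / 149/600 = 62/149
P(U=2 | obs) = 29/200 / 149/600 = 87/149
argmax = 2

argmax_v P(U = v | obs) = 2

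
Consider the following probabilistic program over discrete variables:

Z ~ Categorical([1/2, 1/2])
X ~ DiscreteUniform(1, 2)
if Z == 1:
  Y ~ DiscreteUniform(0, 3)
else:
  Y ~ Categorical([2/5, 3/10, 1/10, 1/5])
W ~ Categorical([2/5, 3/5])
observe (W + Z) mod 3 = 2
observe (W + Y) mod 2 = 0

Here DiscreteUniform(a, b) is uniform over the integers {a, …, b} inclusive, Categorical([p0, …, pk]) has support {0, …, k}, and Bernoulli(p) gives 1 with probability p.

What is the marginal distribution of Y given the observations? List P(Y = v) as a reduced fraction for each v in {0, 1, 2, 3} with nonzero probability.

P(Y=1) = 1/2, P(Y=3) = 1/2

Enumerate traces; 4 have nonzero weight after conditioning:
  (Z=1, X=1, Y=1, W=1) weight 3/80
  (Z=1, X=1, Y=3, W=1) weight 3/80
  (Z=1, X=2, Y=1, W=1) weight 3/80
  (Z=1, X=2, Y=3, W=1) weight 3/80
Group by Y:
  weight(Y=1) = 3/40
  weight(Y=3) = 3/40
Total weight = 3/40 + 3/40 = 3/20
P(Y=1 | obs) = 3/40 / 3/20 = 1/2
P(Y=3 | obs) = 3/40 / 3/20 = 1/2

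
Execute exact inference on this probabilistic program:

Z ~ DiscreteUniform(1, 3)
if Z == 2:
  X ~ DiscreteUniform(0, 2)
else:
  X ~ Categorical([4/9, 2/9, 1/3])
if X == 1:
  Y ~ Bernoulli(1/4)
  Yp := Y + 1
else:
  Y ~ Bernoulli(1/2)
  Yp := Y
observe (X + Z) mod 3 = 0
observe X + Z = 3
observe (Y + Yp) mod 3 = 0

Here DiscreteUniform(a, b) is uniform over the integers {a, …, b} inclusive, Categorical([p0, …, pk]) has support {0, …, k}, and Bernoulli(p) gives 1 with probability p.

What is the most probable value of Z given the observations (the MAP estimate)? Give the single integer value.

Enumerate traces; 3 have nonzero weight after conditioning:
  (Z=1, X=2, Y=0) weight 1/18
  (Z=2, X=1, Y=1) weight 1/36
  (Z=3, X=0, Y=0) weight 2/27
Group by Z:
  weight(Z=1) = 1/18
  weight(Z=2) = 1/36
  weight(Z=3) = 2/27
Total weight = 1/18 + 1/36 + 2/27 = 17/108
P(Z=1 | obs) = 1/18 / 17/108 = 6/17
P(Z=2 | obs) = 1/36 / 17/108 = 3/17
P(Z=3 | obs) = 2/27 / 17/108 = 8/17
argmax = 3

argmax_v P(Z = v | obs) = 3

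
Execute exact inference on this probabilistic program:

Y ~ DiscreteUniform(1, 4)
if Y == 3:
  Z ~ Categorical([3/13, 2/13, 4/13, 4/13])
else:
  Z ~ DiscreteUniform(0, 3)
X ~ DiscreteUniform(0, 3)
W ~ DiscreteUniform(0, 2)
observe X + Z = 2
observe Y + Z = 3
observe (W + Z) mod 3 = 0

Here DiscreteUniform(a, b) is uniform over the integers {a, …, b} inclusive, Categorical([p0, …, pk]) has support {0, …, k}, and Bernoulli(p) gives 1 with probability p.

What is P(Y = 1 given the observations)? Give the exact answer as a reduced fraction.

P(Y = 1 | obs) = 13/38

Enumerate traces; 3 have nonzero weight after conditioning:
  (Y=1, Z=2, X=0, W=1) weight 1/192
  (Y=2, Z=1, X=1, W=2) weight 1/192
  (Y=3, Z=0, X=2, W=0) weight 1/208
Group by Y:
  weight(Y=1) = 1/192
  weight(Y=2) = 1/192
  weight(Y=3) = 1/208
Total weight = 1/192 + 1/192 + 1/208 = 19/1248
P(Y=1 | obs) = 1/192 / 19/1248 = 13/38
P(Y=2 | obs) = 1/192 / 19/1248 = 13/38
P(Y=3 | obs) = 1/208 / 19/1248 = 6/19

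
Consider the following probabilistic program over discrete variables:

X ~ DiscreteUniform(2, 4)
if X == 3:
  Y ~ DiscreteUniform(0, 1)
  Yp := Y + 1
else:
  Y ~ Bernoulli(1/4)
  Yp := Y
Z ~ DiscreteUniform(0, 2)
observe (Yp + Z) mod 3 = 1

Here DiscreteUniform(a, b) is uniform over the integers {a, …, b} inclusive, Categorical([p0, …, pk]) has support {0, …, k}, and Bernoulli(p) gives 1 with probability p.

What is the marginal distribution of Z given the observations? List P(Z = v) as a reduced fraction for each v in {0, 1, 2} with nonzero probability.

Enumerate traces; 6 have nonzero weight after conditioning:
  (X=2, Y=0, Z=1) weight 1/12
  (X=2, Y=1, Z=0) weight 1/36
  (X=3, Y=0, Z=0) weight 1/18
  (X=3, Y=1, Z=2) weight 1/18
  (X=4, Y=0, Z=1) weight 1/12
  (X=4, Y=1, Z=0) weight 1/36
Group by Z:
  weight(Z=0) = 1/9
  weight(Z=1) = 1/6
  weight(Z=2) = 1/18
Total weight = 1/9 + 1/6 + 1/18 = 1/3
P(Z=0 | obs) = 1/9 / 1/3 = 1/3
P(Z=1 | obs) = 1/6 / 1/3 = 1/2
P(Z=2 | obs) = 1/18 / 1/3 = 1/6

P(Z=0) = 1/3, P(Z=1) = 1/2, P(Z=2) = 1/6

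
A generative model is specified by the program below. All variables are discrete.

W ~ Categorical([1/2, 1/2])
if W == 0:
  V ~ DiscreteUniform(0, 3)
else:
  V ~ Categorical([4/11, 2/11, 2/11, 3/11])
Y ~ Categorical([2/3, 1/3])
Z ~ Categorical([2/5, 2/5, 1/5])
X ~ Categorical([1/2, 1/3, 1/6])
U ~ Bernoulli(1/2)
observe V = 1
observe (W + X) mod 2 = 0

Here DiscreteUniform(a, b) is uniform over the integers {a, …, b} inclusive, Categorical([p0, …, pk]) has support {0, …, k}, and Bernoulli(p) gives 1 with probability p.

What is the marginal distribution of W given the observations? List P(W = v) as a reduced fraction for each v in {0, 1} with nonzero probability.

P(W=0) = 11/15, P(W=1) = 4/15

Enumerate traces; 36 have nonzero weight after conditioning:
  (W=0, V=1, Y=0, Z=0, X=0, U=0) weight 1/120
  (W=0, V=1, Y=0, Z=0, X=0, U=1) weight 1/120
  (W=0, V=1, Y=0, Z=0, X=2, U=0) weight 1/360
  (W=0, V=1, Y=0, Z=0, X=2, U=1) weight 1/360
  (W=0, V=1, Y=0, Z=1, X=0, U=0) weight 1/120
  (W=0, V=1, Y=0, Z=1, X=0, U=1) weight 1/120
  (W=0, V=1, Y=0, Z=1, X=2, U=0) weight 1/360
  (W=0, V=1, Y=0, Z=1, X=2, U=1) weight 1/360
  (W=1, V=1, Y=0, Z=0, X=1, U=0) weight 2/495
  … 27 more
Group by W:
  weight(W=0) = 1/12
  weight(W=1) = 1/33
Total weight = 1/12 + 1/33 = 5/44
P(W=0 | obs) = 1/12 / 5/44 = 11/15
P(W=1 | obs) = 1/33 / 5/44 = 4/15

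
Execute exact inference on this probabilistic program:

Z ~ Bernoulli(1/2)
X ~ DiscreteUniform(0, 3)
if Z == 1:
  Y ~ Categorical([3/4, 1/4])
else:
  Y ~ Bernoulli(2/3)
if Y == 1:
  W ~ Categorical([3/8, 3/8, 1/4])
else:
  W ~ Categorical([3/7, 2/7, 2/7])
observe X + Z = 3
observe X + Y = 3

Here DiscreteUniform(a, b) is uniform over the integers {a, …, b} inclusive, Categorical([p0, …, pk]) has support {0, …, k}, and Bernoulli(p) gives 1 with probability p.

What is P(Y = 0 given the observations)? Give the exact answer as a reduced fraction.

Enumerate traces; 6 have nonzero weight after conditioning:
  (Z=0, X=3, Y=0, W=0) weight 1/56
  (Z=0, X=3, Y=0, W=1) weight 1/84
  (Z=0, X=3, Y=0, W=2) weight 1/84
  (Z=1, X=2, Y=1, W=0) weight 3/256
  (Z=1, X=2, Y=1, W=1) weight 3/256
  (Z=1, X=2, Y=1, W=2) weight 1/128
Group by Y:
  weight(Y=0) = 1/24
  weight(Y=1) = 1/32
Total weight = 1/24 + 1/32 = 7/96
P(Y=0 | obs) = 1/24 / 7/96 = 4/7
P(Y=1 | obs) = 1/32 / 7/96 = 3/7

P(Y = 0 | obs) = 4/7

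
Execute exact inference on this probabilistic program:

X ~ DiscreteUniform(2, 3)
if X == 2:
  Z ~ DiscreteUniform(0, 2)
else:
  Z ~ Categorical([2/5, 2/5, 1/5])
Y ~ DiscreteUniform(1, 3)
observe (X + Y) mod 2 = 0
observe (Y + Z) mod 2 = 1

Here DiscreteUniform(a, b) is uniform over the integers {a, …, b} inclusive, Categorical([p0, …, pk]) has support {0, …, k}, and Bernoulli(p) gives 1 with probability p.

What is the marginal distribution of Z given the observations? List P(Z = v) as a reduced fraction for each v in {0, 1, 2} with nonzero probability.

Enumerate traces; 5 have nonzero weight after conditioning:
  (X=2, Z=1, Y=2) weight 1/18
  (X=3, Z=0, Y=1) weight 1/15
  (X=3, Z=0, Y=3) weight 1/15
  (X=3, Z=2, Y=1) weight 1/30
  (X=3, Z=2, Y=3) weight 1/30
Group by Z:
  weight(Z=0) = 2/15
  weight(Z=1) = 1/18
  weight(Z=2) = 1/15
Total weight = 2/15 + 1/18 + 1/15 = 23/90
P(Z=0 | obs) = 2/15 / 23/90 = 12/23
P(Z=1 | obs) = 1/18 / 23/90 = 5/23
P(Z=2 | obs) = 1/15 / 23/90 = 6/23

P(Z=0) = 12/23, P(Z=1) = 5/23, P(Z=2) = 6/23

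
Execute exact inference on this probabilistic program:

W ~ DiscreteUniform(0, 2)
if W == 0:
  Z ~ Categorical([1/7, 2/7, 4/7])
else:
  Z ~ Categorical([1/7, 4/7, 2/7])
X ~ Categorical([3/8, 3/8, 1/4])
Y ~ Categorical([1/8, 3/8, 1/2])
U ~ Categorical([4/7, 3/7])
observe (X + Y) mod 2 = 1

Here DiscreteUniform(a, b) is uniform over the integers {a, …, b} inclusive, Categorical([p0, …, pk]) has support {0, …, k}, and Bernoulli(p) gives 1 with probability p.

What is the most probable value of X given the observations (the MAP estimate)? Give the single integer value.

Enumerate traces; 72 have nonzero weight after conditioning:
  (W=0, Z=0, X=0, Y=1, U=0) weight 3/784
  (W=0, Z=0, X=0, Y=1, U=1) weight 9/3136
  (W=0, Z=0, X=1, Y=0, U=0) weight 1/784
  (W=0, Z=0, X=1, Y=0, U=1) weight 3/3136
  (W=0, Z=0, X=1, Y=2, U=0) weight 1/196
  (W=0, Z=0, X=1, Y=2, U=1) weight 3/784
  (W=0, Z=0, X=2, Y=1, U=0) weight 1/392
  (W=0, Z=0, X=2, Y=1, U=1) weight 3/1568
  … 64 more
Group by X:
  weight(X=0) = 9/64
  weight(X=1) = 15/64
  weight(X=2) = 3/32
Total weight = 9/64 + 15/64 + 3/32 = 15/32
P(X=0 | obs) = 9/64 / 15/32 = 3/10
P(X=1 | obs) = 15/64 / 15/32 = 1/2
P(X=2 | obs) = 3/32 / 15/32 = 1/5
argmax = 1

argmax_v P(X = v | obs) = 1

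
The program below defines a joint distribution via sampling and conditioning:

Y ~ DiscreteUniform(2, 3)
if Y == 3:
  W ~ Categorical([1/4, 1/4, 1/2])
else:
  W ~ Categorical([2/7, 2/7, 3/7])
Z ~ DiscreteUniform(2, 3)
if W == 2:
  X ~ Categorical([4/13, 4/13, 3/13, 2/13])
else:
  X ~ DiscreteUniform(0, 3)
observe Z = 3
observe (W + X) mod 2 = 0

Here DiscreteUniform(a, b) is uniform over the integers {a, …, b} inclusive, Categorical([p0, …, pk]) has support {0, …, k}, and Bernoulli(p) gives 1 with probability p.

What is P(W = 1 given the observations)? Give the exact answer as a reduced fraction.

P(W = 1 | obs) = 15/58

Enumerate traces; 12 have nonzero weight after conditioning:
  (Y=2, W=0, Z=3, X=0) weight 1/56
  (Y=2, W=0, Z=3, X=2) weight 1/56
  (Y=2, W=1, Z=3, X=1) weight 1/56
  (Y=2, W=1, Z=3, X=3) weight 1/56
  (Y=2, W=2, Z=3, X=0) weight 3/91
  (Y=2, W=2, Z=3, X=2) weight 9/364
  (Y=3, W=0, Z=3, X=0) weight 1/64
  (Y=3, W=0, Z=3, X=2) weight 1/64
  … 4 more
Group by W:
  weight(W=0) = 15/224
  weight(W=1) = 15/224
  weight(W=2) = 1/8
Total weight = 15/224 + 15/224 + 1/8 = 29/112
P(W=0 | obs) = 15/224 / 29/112 = 15/58
P(W=1 | obs) = 15/224 / 29/112 = 15/58
P(W=2 | obs) = 1/8 / 29/112 = 14/29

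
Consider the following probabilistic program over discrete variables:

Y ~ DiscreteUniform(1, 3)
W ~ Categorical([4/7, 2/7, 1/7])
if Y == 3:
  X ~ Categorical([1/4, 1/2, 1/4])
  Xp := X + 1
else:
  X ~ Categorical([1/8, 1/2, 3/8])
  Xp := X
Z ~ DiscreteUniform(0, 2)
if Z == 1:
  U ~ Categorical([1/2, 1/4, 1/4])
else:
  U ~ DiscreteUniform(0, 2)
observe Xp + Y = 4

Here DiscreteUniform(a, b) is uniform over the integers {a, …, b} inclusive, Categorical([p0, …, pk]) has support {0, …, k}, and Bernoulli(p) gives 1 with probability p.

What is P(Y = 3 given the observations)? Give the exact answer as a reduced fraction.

P(Y = 3 | obs) = 2/5

Enumerate traces; 54 have nonzero weight after conditioning:
  (Y=2, W=0, X=2, Z=0, U=0) weight 1/126
  (Y=2, W=0, X=2, Z=0, U=1) weight 1/126
  (Y=2, W=0, X=2, Z=0, U=2) weight 1/126
  (Y=2, W=0, X=2, Z=1, U=0) weight 1/84
  (Y=2, W=0, X=2, Z=1, U=1) weight 1/168
  (Y=2, W=0, X=2, Z=1, U=2) weight 1/168
  (Y=2, W=0, X=2, Z=2, U=0) weight 1/126
  (Y=2, W=0, X=2, Z=2, U=1) weight 1/126
  (Y=3, W=0, X=0, Z=0, U=0) weight 1/189
  … 45 more
Group by Y:
  weight(Y=2) = 1/8
  weight(Y=3) = 1/12
Total weight = 1/8 + 1/12 = 5/24
P(Y=2 | obs) = 1/8 / 5/24 = 3/5
P(Y=3 | obs) = 1/12 / 5/24 = 2/5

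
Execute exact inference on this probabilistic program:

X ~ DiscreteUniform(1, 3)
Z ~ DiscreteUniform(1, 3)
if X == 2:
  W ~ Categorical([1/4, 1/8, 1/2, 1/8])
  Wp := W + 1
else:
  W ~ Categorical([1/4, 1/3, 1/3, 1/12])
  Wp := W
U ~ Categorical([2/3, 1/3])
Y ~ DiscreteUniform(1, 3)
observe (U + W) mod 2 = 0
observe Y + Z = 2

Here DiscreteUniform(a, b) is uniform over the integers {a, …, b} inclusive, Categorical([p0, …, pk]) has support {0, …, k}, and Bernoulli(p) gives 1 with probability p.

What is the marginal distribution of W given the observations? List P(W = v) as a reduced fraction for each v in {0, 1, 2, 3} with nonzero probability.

Enumerate traces; 12 have nonzero weight after conditioning:
  (X=1, Z=1, W=0, U=0, Y=1) weight 1/162
  (X=1, Z=1, W=1, U=1, Y=1) weight 1/243
  (X=1, Z=1, W=2, U=0, Y=1) weight 2/243
  (X=1, Z=1, W=3, U=1, Y=1) weight 1/972
  (X=2, Z=1, W=0, U=0, Y=1) weight 1/162
  (X=2, Z=1, W=1, U=1, Y=1) weight 1/648
  (X=2, Z=1, W=2, U=0, Y=1) weight 1/81
  (X=2, Z=1, W=3, U=1, Y=1) weight 1/648
  … 4 more
Group by W:
  weight(W=0) = 1/54
  weight(W=1) = 19/1944
  weight(W=2) = 7/243
  weight(W=3) = 7/1944
Total weight = 1/54 + 19/1944 + 7/243 + 7/1944 = 59/972
P(W=0 | obs) = 1/54 / 59/972 = 18/59
P(W=1 | obs) = 19/1944 / 59/972 = 19/118
P(W=2 | obs) = 7/243 / 59/972 = 28/59
P(W=3 | obs) = 7/1944 / 59/972 = 7/118

P(W=0) = 18/59, P(W=1) = 19/118, P(W=2) = 28/59, P(W=3) = 7/118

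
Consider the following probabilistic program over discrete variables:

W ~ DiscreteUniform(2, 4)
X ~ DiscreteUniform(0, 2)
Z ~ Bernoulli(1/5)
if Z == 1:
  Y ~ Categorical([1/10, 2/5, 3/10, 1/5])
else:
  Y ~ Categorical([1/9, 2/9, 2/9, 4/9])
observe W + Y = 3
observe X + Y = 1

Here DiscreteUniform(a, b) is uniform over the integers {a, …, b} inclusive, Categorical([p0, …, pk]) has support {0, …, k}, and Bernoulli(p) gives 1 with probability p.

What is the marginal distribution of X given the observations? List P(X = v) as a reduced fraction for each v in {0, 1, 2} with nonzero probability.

P(X=0) = 116/165, P(X=1) = 49/165

Enumerate traces; 4 have nonzero weight after conditioning:
  (W=2, X=0, Z=0, Y=1) weight 8/405
  (W=2, X=0, Z=1, Y=1) weight 2/225
  (W=3, X=1, Z=0, Y=0) weight 4/405
  (W=3, X=1, Z=1, Y=0) weight 1/450
Group by X:
  weight(X=0) = 58/2025
  weight(X=1) = 49/4050
Total weight = 58/2025 + 49/4050 = 11/270
P(X=0 | obs) = 58/2025 / 11/270 = 116/165
P(X=1 | obs) = 49/4050 / 11/270 = 49/165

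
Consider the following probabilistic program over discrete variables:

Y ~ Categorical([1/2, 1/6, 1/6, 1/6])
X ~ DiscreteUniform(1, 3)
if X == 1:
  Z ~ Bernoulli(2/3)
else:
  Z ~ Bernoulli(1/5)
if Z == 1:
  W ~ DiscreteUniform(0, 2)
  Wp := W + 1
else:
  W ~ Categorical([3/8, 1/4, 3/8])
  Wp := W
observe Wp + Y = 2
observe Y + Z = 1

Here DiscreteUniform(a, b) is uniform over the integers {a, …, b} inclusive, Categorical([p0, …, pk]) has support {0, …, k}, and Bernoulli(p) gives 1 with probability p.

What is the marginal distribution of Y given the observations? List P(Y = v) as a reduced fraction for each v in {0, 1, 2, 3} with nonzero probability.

P(Y=0) = 64/93, P(Y=1) = 29/93

Enumerate traces; 6 have nonzero weight after conditioning:
  (Y=0, X=1, Z=1, W=1) weight 1/27
  (Y=0, X=2, Z=1, W=1) weight 1/90
  (Y=0, X=3, Z=1, W=1) weight 1/90
  (Y=1, X=1, Z=0, W=1) weight 1/216
  (Y=1, X=2, Z=0, W=1) weight 1/90
  (Y=1, X=3, Z=0, W=1) weight 1/90
Group by Y:
  weight(Y=0) = 8/135
  weight(Y=1) = 29/1080
Total weight = 8/135 + 29/1080 = 31/360
P(Y=0 | obs) = 8/135 / 31/360 = 64/93
P(Y=1 | obs) = 29/1080 / 31/360 = 29/93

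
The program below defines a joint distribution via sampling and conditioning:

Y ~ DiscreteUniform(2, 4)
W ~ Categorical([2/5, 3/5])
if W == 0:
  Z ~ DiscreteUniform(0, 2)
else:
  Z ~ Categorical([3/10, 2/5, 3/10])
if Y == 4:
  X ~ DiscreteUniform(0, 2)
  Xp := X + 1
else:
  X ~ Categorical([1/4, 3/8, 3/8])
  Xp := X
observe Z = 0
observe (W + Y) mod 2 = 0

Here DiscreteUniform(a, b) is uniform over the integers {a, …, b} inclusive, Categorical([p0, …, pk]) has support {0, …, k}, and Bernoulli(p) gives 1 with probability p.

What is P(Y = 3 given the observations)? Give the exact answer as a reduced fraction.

Enumerate traces; 9 have nonzero weight after conditioning:
  (Y=2, W=0, Z=0, X=0) weight 1/90
  (Y=2, W=0, Z=0, X=1) weight 1/60
  (Y=2, W=0, Z=0, X=2) weight 1/60
  (Y=3, W=1, Z=0, X=0) weight 3/200
  (Y=3, W=1, Z=0, X=1) weight 9/400
  (Y=3, W=1, Z=0, X=2) weight 9/400
  (Y=4, W=0, Z=0, X=0) weight 2/135
  (Y=4, W=0, Z=0, X=1) weight 2/135
  … 1 more
Group by Y:
  weight(Y=2) = 2/45
  weight(Y=3) = 3/50
  weight(Y=4) = 2/45
Total weight = 2/45 + 3/50 + 2/45 = 67/450
P(Y=2 | obs) = 2/45 / 67/450 = 20/67
P(Y=3 | obs) = 3/50 / 67/450 = 27/67
P(Y=4 | obs) = 2/45 / 67/450 = 20/67

P(Y = 3 | obs) = 27/67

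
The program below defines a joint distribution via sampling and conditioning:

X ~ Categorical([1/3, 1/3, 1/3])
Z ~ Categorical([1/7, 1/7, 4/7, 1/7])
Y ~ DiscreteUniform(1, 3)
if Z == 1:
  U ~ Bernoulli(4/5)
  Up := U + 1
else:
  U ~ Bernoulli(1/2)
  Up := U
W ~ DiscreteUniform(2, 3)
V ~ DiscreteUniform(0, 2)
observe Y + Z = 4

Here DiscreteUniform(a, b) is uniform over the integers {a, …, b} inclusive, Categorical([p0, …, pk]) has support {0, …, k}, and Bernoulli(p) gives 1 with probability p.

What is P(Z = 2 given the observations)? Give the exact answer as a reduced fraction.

Enumerate traces; 108 have nonzero weight after conditioning:
  (X=0, Z=1, Y=3, U=0, W=2, V=0) weight 1/1890
  (X=0, Z=1, Y=3, U=0, W=2, V=1) weight 1/1890
  (X=0, Z=1, Y=3, U=0, W=2, V=2) weight 1/1890
  (X=0, Z=1, Y=3, U=0, W=3, V=0) weight 1/1890
  (X=0, Z=1, Y=3, U=0, W=3, V=1) weight 1/1890
  (X=0, Z=1, Y=3, U=0, W=3, V=2) weight 1/1890
  (X=0, Z=1, Y=3, U=1, W=2, V=0) weight 2/945
  (X=0, Z=1, Y=3, U=1, W=2, V=1) weight 2/945
  (X=0, Z=2, Y=2, U=0, W=2, V=0) weight 1/189
  (X=0, Z=3, Y=1, U=0, W=2, V=0) weight 1/756
  … 98 more
Group by Z:
  weight(Z=1) = 1/21
  weight(Z=2) = 4/21
  weight(Z=3) = 1/21
Total weight = 1/21 + 4/21 + 1/21 = 2/7
P(Z=1 | obs) = 1/21 / 2/7 = 1/6
P(Z=2 | obs) = 4/21 / 2/7 = 2/3
P(Z=3 | obs) = 1/21 / 2/7 = 1/6

P(Z = 2 | obs) = 2/3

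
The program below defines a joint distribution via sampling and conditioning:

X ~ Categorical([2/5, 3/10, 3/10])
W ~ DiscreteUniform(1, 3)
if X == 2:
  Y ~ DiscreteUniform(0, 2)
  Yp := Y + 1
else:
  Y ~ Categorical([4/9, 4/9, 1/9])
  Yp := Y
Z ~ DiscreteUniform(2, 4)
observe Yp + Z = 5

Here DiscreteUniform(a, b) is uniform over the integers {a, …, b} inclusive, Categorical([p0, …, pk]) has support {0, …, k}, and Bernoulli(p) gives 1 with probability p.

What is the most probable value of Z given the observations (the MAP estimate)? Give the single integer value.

argmax_v P(Z = v | obs) = 4

Enumerate traces; 21 have nonzero weight after conditioning:
  (X=0, W=1, Y=1, Z=4) weight 8/405
  (X=0, W=1, Y=2, Z=3) weight 2/405
  (X=0, W=2, Y=1, Z=4) weight 8/405
  (X=0, W=2, Y=2, Z=3) weight 2/405
  (X=0, W=3, Y=1, Z=4) weight 8/405
  (X=0, W=3, Y=2, Z=3) weight 2/405
  (X=1, W=1, Y=1, Z=4) weight 2/135
  (X=1, W=1, Y=2, Z=3) weight 1/270
  (X=2, W=1, Y=2, Z=2) weight 1/90
  … 12 more
Group by Z:
  weight(Z=2) = 1/30
  weight(Z=3) = 8/135
  weight(Z=4) = 37/270
Total weight = 1/30 + 8/135 + 37/270 = 31/135
P(Z=2 | obs) = 1/30 / 31/135 = 9/62
P(Z=3 | obs) = 8/135 / 31/135 = 8/31
P(Z=4 | obs) = 37/270 / 31/135 = 37/62
argmax = 4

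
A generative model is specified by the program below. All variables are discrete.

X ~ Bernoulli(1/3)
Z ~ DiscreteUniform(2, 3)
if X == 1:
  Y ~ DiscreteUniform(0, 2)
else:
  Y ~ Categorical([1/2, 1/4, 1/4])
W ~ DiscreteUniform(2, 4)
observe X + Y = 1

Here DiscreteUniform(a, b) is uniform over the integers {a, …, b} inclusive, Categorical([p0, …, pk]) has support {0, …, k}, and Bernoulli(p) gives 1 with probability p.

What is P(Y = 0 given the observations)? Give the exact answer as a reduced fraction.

Enumerate traces; 12 have nonzero weight after conditioning:
  (X=0, Z=2, Y=1, W=2) weight 1/36
  (X=0, Z=2, Y=1, W=3) weight 1/36
  (X=0, Z=2, Y=1, W=4) weight 1/36
  (X=0, Z=3, Y=1, W=2) weight 1/36
  (X=0, Z=3, Y=1, W=3) weight 1/36
  (X=0, Z=3, Y=1, W=4) weight 1/36
  (X=1, Z=2, Y=0, W=2) weight 1/54
  (X=1, Z=2, Y=0, W=3) weight 1/54
  … 4 more
Group by Y:
  weight(Y=0) = 1/9
  weight(Y=1) = 1/6
Total weight = 1/9 + 1/6 = 5/18
P(Y=0 | obs) = 1/9 / 5/18 = 2/5
P(Y=1 | obs) = 1/6 / 5/18 = 3/5

P(Y = 0 | obs) = 2/5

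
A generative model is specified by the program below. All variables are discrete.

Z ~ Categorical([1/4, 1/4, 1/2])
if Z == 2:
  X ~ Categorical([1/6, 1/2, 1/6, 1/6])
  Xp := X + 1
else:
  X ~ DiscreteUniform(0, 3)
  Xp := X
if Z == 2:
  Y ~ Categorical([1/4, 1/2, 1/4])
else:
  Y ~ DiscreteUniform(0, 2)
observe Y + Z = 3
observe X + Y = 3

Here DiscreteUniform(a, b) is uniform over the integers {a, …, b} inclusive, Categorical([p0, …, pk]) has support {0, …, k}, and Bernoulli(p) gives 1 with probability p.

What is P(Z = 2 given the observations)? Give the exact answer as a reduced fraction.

Enumerate traces; 2 have nonzero weight after conditioning:
  (Z=1, X=1, Y=2) weight 1/48
  (Z=2, X=2, Y=1) weight 1/24
Group by Z:
  weight(Z=1) = 1/48
  weight(Z=2) = 1/24
Total weight = 1/48 + 1/24 = 1/16
P(Z=1 | obs) = 1/48 / 1/16 = 1/3
P(Z=2 | obs) = 1/24 / 1/16 = 2/3

P(Z = 2 | obs) = 2/3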